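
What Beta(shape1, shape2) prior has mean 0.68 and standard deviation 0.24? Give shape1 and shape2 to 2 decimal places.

shape1 = 1.89, shape2 = 0.89

First σ² = 0.0576. Setting shape1 = μn, shape2 = (1−μ)n with n = shape1+shape2,
μ(1−μ)/(n+1) = 0.0576 ⇒ n+1 = 0.2176/0.0576 = 3.7778 ⇒ n = 2.7778.
Hence shape1 = 0.68×2.7778 = 1.89, shape2 = 0.32×2.7778 = 0.89.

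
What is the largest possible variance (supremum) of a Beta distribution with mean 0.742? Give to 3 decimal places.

For fixed mean μ the Beta variance is μ(1−μ)/(α+β+1), increasing as α+β decreases.
Its least upper bound (not attained) is μ(1−μ) = 0.742·0.258 = 0.191.

0.191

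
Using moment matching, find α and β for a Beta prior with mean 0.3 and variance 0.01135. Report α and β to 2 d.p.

Let s = α+β. The Beta variance is μ(1−μ)/(s+1).
So s+1 = μ(1−μ)/σ² = (0.3×0.7)/0.01135 = 0.21/0.01135 = 18.5022, giving s = 17.5022.
Then α = μs = 0.3×17.5022 = 5.25 and β = (1−μ)s = 0.7×17.5022 = 12.25.

α = 5.25, β = 12.25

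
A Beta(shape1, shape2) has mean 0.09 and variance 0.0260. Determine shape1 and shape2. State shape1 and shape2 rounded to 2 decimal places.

shape1 = 0.19, shape2 = 1.96

Let s = shape1+shape2. The Beta variance is μ(1−μ)/(s+1).
So s+1 = μ(1−μ)/σ² = (0.09×0.91)/0.0260 = 0.0819/0.0260 = 3.1500, giving s = 2.1500.
Then shape1 = μs = 0.09×2.1500 = 0.19 and shape2 = (1−μ)s = 0.91×2.1500 = 1.96.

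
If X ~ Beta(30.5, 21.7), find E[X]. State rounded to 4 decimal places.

The Beta mean is α/(α+β) = 30.5/(30.5+21.7) = 0.5843.

0.5843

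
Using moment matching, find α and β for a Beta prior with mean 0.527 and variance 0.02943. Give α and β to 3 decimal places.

Write ν = α+β; then α = μν and Var = μ(1−μ)/(ν+1).
ν = μ(1−μ)/Var − 1 = 0.249271/0.02943 − 1 = 7.4700.
α = 0.527·7.4700 = 3.937, β = 0.473·7.4700 = 3.533.

α = 3.937, β = 3.533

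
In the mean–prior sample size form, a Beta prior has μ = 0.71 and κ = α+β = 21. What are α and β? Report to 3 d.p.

Split κ in proportion μ : (1−μ): α = 0.71·21 = 14.910, β = 21 − 14.910 = 6.090.

α = 14.910, β = 6.090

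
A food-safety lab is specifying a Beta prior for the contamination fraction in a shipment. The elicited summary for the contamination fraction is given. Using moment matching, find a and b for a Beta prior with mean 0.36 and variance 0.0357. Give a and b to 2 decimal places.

Let s = a+b. The Beta variance is μ(1−μ)/(s+1).
So s+1 = μ(1−μ)/σ² = (0.36×0.64)/0.0357 = 0.2304/0.0357 = 6.4538, giving s = 5.4538.
Then a = μs = 0.36×5.4538 = 1.96 and b = (1−μ)s = 0.64×5.4538 = 3.49.

a = 1.96, b = 3.49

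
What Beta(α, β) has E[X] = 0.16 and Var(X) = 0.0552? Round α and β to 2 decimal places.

α = 0.23, β = 1.21

Write ν = α+β; then α = μν and Var = μ(1−μ)/(ν+1).
ν = μ(1−μ)/Var − 1 = 0.1344/0.0552 − 1 = 1.4348.
α = 0.16·1.4348 = 0.23, β = 0.84·1.4348 = 1.21.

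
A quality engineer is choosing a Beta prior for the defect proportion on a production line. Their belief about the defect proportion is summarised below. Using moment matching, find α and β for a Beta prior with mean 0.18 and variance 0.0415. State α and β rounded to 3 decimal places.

α = 0.460, β = 2.096

Write ν = α+β; then α = μν and Var = μ(1−μ)/(ν+1).
ν = μ(1−μ)/Var − 1 = 0.1476/0.0415 − 1 = 2.5566.
α = 0.18·2.5566 = 0.460, β = 0.82·2.5566 = 2.096.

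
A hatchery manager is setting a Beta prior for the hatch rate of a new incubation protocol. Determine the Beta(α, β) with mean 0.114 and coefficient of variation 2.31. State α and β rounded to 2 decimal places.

α = 0.05, β = 0.40

σ = CV·μ = 2.31×0.114 = 0.26334, so σ² = 0.069348.
s+1 = μ(1−μ)/σ² = 0.101004/0.069348 = 1.4565, so s = α+β = 0.4565.
α = μs = 0.05, β = (1−μ)s = 0.40.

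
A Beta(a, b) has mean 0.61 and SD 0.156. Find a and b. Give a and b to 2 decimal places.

a = 5.35, b = 3.42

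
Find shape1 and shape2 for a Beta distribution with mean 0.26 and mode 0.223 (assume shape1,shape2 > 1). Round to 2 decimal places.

Let s = shape1+shape2. Mean gives shape1 = μs = 0.26s; mode gives (shape1−1)/(s−2) = 0.223.
Substituting: 0.26s − 1 = 0.223(s−2) = 0.223s − 0.446, so 0.037s = 0.554 and s = 14.9730.
Then shape1 = 0.26×14.9730 = 3.89 and shape2 = s−shape1 = 11.08.

shape1 = 3.89, shape2 = 11.08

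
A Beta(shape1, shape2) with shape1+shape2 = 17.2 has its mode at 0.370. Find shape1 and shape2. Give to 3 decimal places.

Mode = (shape1−1)/(κ−2) with κ = shape1+shape2, so shape1−1 = 0.370·15.2 = 5.624.
shape1 = 6.624; shape2 = κ − shape1 = 10.576.

shape1 = 6.624, shape2 = 10.576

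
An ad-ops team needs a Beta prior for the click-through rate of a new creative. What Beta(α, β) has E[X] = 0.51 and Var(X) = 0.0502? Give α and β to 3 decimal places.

α = 2.029, β = 1.949

By moment matching, α+β = μ(1−μ)/σ² − 1 = (0.51·0.49)/0.0502 − 1 = 4.9781 − 1 = 3.9781.
Since α/(α+β) = μ, α = 0.51·3.9781 = 2.029 and β = 0.49·3.9781 = 1.949.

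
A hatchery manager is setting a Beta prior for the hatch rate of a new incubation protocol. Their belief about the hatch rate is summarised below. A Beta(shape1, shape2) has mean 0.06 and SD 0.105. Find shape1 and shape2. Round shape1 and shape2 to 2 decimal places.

shape1 = 0.25, shape2 = 3.87

First σ² = 0.011025. Setting shape1 = μn, shape2 = (1−μ)n with n = shape1+shape2,
μ(1−μ)/(n+1) = 0.011025 ⇒ n+1 = 0.0564/0.011025 = 5.1156 ⇒ n = 4.1156.
Hence shape1 = 0.06×4.1156 = 0.25, shape2 = 0.94×4.1156 = 3.87.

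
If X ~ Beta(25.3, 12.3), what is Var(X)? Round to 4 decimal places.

μ = 25.3/37.6 = 0.672872; Var = μ(1−μ)/(α+β+1) = 0.2201152/38.6 = 0.0057.

0.0057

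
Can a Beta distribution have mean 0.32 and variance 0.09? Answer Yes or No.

Yes

A Beta with mean μ has variance μ(1−μ)/(α+β+1) < μ(1−μ).
Here μ(1−μ) = 0.32×0.68 = 0.2176, and 0.09 < 0.2176.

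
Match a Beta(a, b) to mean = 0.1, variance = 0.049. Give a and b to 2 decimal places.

a = 0.08, b = 0.75

Let s = a+b. The Beta variance is μ(1−μ)/(s+1).
So s+1 = μ(1−μ)/σ² = (0.1×0.9)/0.049 = 0.09/0.049 = 1.8367, giving s = 0.8367.
Then a = μs = 0.1×0.8367 = 0.08 and b = (1−μ)s = 0.9×0.8367 = 0.75.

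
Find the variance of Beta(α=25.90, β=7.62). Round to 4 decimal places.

μ = 25.90/33.52 = 0.772673; Var = μ(1−μ)/(α+β+1) = 0.1756494/34.52 = 0.0051.

0.0051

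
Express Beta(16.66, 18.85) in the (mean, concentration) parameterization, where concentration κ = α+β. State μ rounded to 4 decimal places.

μ = 0.4692, κ = 35.51

κ = α+β = 16.66+18.85 = 35.51; μ = α/κ = 16.66/35.51 = 0.4692.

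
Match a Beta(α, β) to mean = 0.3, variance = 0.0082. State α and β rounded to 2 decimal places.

α = 7.38, β = 17.23

Let s = α+β. The Beta variance is μ(1−μ)/(s+1).
So s+1 = μ(1−μ)/σ² = (0.3×0.7)/0.0082 = 0.21/0.0082 = 25.6098, giving s = 24.6098.
Then α = μs = 0.3×24.6098 = 7.38 and β = (1−μ)s = 0.7×24.6098 = 17.23.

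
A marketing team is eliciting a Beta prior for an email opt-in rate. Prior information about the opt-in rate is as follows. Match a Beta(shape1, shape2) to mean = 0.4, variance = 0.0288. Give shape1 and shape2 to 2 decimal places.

By moment matching, shape1+shape2 = μ(1−μ)/σ² − 1 = (0.4·0.6)/0.0288 − 1 = 8.3333 − 1 = 7.3333.
Since shape1/(shape1+shape2) = μ, shape1 = 0.4·7.3333 = 2.93 and shape2 = 0.6·7.3333 = 4.40.

shape1 = 2.93, shape2 = 4.40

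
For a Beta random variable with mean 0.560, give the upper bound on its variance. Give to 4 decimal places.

Var = μ(1−μ)/(α+β+1), which approaches μ(1−μ) as α+β → 0.
So the supremum is μ(1−μ) = 0.560×0.440 = 0.2464.

0.2464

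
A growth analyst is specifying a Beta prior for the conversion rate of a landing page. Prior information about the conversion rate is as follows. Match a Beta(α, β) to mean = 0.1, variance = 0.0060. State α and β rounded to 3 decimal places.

Write ν = α+β; then α = μν and Var = μ(1−μ)/(ν+1).
ν = μ(1−μ)/Var − 1 = 0.09/0.0060 − 1 = 14.0000.
α = 0.1·14.0000 = 1.400, β = 0.9·14.0000 = 12.600.

α = 1.400, β = 12.600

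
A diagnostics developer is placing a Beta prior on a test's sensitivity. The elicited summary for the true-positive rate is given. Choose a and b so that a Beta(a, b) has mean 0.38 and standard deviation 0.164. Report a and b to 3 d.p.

Variance = 0.164² = 0.026896. The moment-matching identity a+b = μ(1−μ)/Var − 1 gives
a+b = 0.2356/0.026896 − 1 = 7.7597, so a = μ·7.7597 = 2.949 and b = (1−μ)·7.7597 = 4.811.

a = 2.949, b = 4.811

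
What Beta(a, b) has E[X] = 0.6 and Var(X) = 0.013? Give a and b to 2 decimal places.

By moment matching, a+b = μ(1−μ)/σ² − 1 = (0.6·0.4)/0.013 − 1 = 18.4615 − 1 = 17.4615.
Since a/(a+b) = μ, a = 0.6·17.4615 = 10.48 and b = 0.4·17.4615 = 6.98.

a = 10.48, b = 6.98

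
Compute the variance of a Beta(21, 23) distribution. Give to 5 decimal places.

Var = αβ/[(α+β)²(α+β+1)] = (21×23)/(44²×45) = 483/87120 = 0.00554.

0.00554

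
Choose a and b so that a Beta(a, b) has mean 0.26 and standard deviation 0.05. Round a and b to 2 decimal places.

Variance = 0.05² = 0.0025. The moment-matching identity a+b = μ(1−μ)/Var − 1 gives
a+b = 0.1924/0.0025 − 1 = 75.9600, so a = μ·75.9600 = 19.75 and b = (1−μ)·75.9600 = 56.21.

a = 19.75, b = 56.21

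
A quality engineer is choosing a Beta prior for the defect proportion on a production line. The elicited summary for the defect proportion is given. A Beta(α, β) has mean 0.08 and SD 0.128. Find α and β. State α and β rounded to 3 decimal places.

Variance = 0.128² = 0.016384. The moment-matching identity α+β = μ(1−μ)/Var − 1 gives
α+β = 0.0736/0.016384 − 1 = 3.4922, so α = μ·3.4922 = 0.279 and β = (1−μ)·3.4922 = 3.213.

α = 0.279, β = 3.213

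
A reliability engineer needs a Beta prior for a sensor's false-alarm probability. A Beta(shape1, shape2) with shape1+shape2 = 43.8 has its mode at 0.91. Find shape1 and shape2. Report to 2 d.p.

shape1 = 39.04, shape2 = 4.76

Since the density peak of Beta(shape1,shape2) is at (shape1−1)/(shape1+shape2−2),
shape1 = 1 + 0.91(43.8−2) = 39.04 and shape2 = 43.8 − 39.04 = 4.76.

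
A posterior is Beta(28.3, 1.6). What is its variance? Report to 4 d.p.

μ = 28.3/29.9 = 0.946488; Var = μ(1−μ)/(α+β+1) = 0.0506482/30.9 = 0.0016.

0.0016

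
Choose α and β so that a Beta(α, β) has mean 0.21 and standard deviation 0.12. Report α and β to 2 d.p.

α = 2.21, β = 8.31

First σ² = 0.0144. Setting α = μn, β = (1−μ)n with n = α+β,
μ(1−μ)/(n+1) = 0.0144 ⇒ n+1 = 0.1659/0.0144 = 11.5208 ⇒ n = 10.5208.
Hence α = 0.21×10.5208 = 2.21, β = 0.79×10.5208 = 8.31.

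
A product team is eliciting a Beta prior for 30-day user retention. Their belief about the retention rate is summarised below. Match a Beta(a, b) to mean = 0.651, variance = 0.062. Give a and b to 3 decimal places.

Write ν = a+b; then a = μν and Var = μ(1−μ)/(ν+1).
ν = μ(1−μ)/Var − 1 = 0.227199/0.062 − 1 = 2.6645.
a = 0.651·2.6645 = 1.735, b = 0.349·2.6645 = 0.930.

a = 1.735, b = 0.930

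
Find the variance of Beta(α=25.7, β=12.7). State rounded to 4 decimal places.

0.0056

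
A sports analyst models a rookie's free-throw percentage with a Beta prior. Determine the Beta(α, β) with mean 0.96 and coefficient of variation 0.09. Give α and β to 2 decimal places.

α = 3.98, β = 0.17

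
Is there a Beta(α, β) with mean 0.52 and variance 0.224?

Yes

For any Beta, Var(X) < E[X]·(1−E[X]).
Here μ(1−μ) = 0.52×0.48 = 0.2496, and 0.224 < 0.2496.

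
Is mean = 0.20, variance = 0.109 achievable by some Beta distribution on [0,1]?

For any Beta, Var(X) < E[X]·(1−E[X]).
Here μ(1−μ) = 0.20×0.80 = 0.1600, and 0.109 < 0.1600.

Yes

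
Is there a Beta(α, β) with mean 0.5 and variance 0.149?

Yes

For any Beta, Var(X) < E[X]·(1−E[X]).
Here μ(1−μ) = 0.5×0.5 = 0.25, and 0.149 < 0.25.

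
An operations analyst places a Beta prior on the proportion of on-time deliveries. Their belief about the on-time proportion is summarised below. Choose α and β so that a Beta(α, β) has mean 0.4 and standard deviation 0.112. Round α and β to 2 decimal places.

α = 7.25, β = 10.88

σ² = 0.112² = 0.012544.
With s = α+β, Var = μ(1−μ)/(s+1), so s+1 = (0.4×0.6)/0.012544 = 19.1327 and s = 18.1327.
α = μs = 7.25, β = (1−μ)s = 10.88.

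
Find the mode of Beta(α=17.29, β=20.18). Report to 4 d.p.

0.4593

The density x^(α−1)(1−x)^(β−1) is maximised at (α−1)/(α+β−2) = 16.29/35.47 = 0.4593.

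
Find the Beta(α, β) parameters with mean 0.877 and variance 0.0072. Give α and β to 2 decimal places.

α = 12.26, β = 1.72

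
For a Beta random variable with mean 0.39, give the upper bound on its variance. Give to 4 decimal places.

0.2379

Var = μ(1−μ)/(α+β+1), which approaches μ(1−μ) as α+β → 0.
So the supremum is μ(1−μ) = 0.39×0.61 = 0.2379.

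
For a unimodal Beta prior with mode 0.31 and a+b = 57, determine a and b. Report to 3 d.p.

For a,b>1 the mode is (a−1)/(a+b−2), so a = mode·(κ−2)+1 = 0.31×55+1 = 18.050.
And b = (1−mode)·(κ−2)+1 = 0.69×55+1 = 38.950.

a = 18.050, b = 38.950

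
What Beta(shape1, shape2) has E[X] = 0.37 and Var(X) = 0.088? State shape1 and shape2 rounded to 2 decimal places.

shape1 = 0.61, shape2 = 1.04

Let s = shape1+shape2. The Beta variance is μ(1−μ)/(s+1).
So s+1 = μ(1−μ)/σ² = (0.37×0.63)/0.088 = 0.2331/0.088 = 2.6489, giving s = 1.6489.
Then shape1 = μs = 0.37×1.6489 = 0.61 and shape2 = (1−μ)s = 0.63×1.6489 = 1.04.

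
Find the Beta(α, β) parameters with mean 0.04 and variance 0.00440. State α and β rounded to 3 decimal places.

α = 0.309, β = 7.418

By moment matching, α+β = μ(1−μ)/σ² − 1 = (0.04·0.96)/0.00440 − 1 = 8.7273 − 1 = 7.7273.
Since α/(α+β) = μ, α = 0.04·7.7273 = 0.309 and β = 0.96·7.7273 = 7.418.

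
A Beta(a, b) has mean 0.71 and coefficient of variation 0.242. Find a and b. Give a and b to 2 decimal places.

a = 4.24, b = 1.73

σ = CV·μ = 0.242×0.71 = 0.17182, so σ² = 0.029522.
s+1 = μ(1−μ)/σ² = 0.2059/0.029522 = 6.9744, so s = a+b = 5.9744.
a = μs = 4.24, b = (1−μ)s = 1.73.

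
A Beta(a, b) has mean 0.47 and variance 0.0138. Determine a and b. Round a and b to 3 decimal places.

a = 8.014, b = 9.037

Write ν = a+b; then a = μν and Var = μ(1−μ)/(ν+1).
ν = μ(1−μ)/Var − 1 = 0.2491/0.0138 − 1 = 17.0507.
a = 0.47·17.0507 = 8.014, b = 0.53·17.0507 = 9.037.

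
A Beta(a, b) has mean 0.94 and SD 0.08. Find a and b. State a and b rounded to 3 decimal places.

Variance = 0.08² = 0.0064. The moment-matching identity a+b = μ(1−μ)/Var − 1 gives
a+b = 0.0564/0.0064 − 1 = 7.8125, so a = μ·7.8125 = 7.344 and b = (1−μ)·7.8125 = 0.469.

a = 7.344, b = 0.469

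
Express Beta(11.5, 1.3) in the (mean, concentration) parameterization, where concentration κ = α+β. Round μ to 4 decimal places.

κ = α+β = 11.5+1.3 = 12.8; μ = α/κ = 11.5/12.8 = 0.8984.

μ = 0.8984, κ = 12.8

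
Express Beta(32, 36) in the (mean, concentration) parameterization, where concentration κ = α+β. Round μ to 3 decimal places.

μ = 0.471, κ = 68

κ = α+β = 32+36 = 68; μ = α/κ = 32/68 = 0.471.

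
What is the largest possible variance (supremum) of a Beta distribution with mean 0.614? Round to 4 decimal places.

0.2370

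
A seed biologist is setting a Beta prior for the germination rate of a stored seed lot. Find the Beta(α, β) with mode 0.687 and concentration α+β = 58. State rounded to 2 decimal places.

For α,β>1 the mode is (α−1)/(α+β−2), so α = mode·(κ−2)+1 = 0.687×56+1 = 39.47.
And β = (1−mode)·(κ−2)+1 = 0.313×56+1 = 18.53.

α = 39.47, β = 18.53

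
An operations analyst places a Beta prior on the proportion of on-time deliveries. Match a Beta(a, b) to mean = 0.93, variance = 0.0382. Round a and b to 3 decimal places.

By moment matching, a+b = μ(1−μ)/σ² − 1 = (0.93·0.07)/0.0382 − 1 = 1.7042 − 1 = 0.7042.
Since a/(a+b) = μ, a = 0.93·0.7042 = 0.655 and b = 0.07·0.7042 = 0.049.

a = 0.655, b = 0.049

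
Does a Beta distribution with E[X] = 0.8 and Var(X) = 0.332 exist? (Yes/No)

No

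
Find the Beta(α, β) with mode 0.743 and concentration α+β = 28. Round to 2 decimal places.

For α,β>1 the mode is (α−1)/(α+β−2), so α = mode·(κ−2)+1 = 0.743×26+1 = 20.32.
And β = (1−mode)·(κ−2)+1 = 0.257×26+1 = 7.68.

α = 20.32, β = 7.68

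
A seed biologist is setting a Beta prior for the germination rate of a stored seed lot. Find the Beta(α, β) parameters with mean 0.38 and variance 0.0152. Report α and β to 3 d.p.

Write ν = α+β; then α = μν and Var = μ(1−μ)/(ν+1).
ν = μ(1−μ)/Var − 1 = 0.2356/0.0152 − 1 = 14.5000.
α = 0.38·14.5000 = 5.510, β = 0.62·14.5000 = 8.990.

α = 5.510, β = 8.990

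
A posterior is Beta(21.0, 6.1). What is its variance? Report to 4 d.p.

μ = 21.0/27.1 = 0.774908; Var = μ(1−μ)/(α+β+1) = 0.1744257/28.1 = 0.0062.

0.0062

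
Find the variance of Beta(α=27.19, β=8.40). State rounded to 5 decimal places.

0.00493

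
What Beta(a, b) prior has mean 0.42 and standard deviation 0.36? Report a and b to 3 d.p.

a = 0.369, b = 0.510

σ² = 0.36² = 0.1296.
With s = a+b, Var = μ(1−μ)/(s+1), so s+1 = (0.42×0.58)/0.1296 = 1.8796 and s = 0.8796.
a = μs = 0.369, b = (1−μ)s = 0.510.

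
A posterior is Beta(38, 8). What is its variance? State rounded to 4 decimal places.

0.0031

μ = 38/46 = 0.826087; Var = μ(1−μ)/(α+β+1) = 0.1436673/47 = 0.0031.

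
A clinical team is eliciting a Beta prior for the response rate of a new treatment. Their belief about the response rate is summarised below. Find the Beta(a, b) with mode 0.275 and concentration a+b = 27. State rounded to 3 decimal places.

For a,b>1 the mode is (a−1)/(a+b−2), so a = mode·(κ−2)+1 = 0.275×25+1 = 7.875.
And b = (1−mode)·(κ−2)+1 = 0.725×25+1 = 19.125.

a = 7.875, b = 19.125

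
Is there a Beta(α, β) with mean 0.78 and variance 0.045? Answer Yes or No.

For any Beta, Var(X) < E[X]·(1−E[X]).
Here μ(1−μ) = 0.78×0.22 = 0.1716, and 0.045 < 0.1716.

Yes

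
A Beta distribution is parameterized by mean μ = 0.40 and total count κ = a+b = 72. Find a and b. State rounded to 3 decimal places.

a = 28.800, b = 43.200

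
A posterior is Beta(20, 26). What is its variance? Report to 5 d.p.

μ = 20/46 = 0.434783; Var = μ(1−μ)/(α+β+1) = 0.2457467/47 = 0.00523.

0.00523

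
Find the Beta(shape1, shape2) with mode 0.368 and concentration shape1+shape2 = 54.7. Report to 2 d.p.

For shape1,shape2>1 the mode is (shape1−1)/(shape1+shape2−2), so shape1 = mode·(κ−2)+1 = 0.368×52.7+1 = 20.39.
And shape2 = (1−mode)·(κ−2)+1 = 0.632×52.7+1 = 34.31.

shape1 = 20.39, shape2 = 34.31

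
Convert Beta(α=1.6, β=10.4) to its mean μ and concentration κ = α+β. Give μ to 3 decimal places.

μ = 0.133, κ = 12.0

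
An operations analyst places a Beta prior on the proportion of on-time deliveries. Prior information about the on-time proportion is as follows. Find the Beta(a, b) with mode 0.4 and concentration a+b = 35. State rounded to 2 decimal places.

For a,b>1 the mode is (a−1)/(a+b−2), so a = mode·(κ−2)+1 = 0.4×33+1 = 14.20.
And b = (1−mode)·(κ−2)+1 = 0.6×33+1 = 20.80.

a = 14.20, b = 20.80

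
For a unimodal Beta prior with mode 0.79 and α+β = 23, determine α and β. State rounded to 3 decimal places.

α = 17.590, β = 5.410

Mode = (α−1)/(κ−2) with κ = α+β, so α−1 = 0.79·21 = 16.590.
α = 17.590; β = κ − α = 5.410.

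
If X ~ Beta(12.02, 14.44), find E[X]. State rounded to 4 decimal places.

0.4543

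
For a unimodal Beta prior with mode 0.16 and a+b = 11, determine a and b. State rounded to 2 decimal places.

a = 2.44, b = 8.56

Mode = (a−1)/(κ−2) with κ = a+b, so a−1 = 0.16·9 = 1.44.
a = 2.44; b = κ − a = 8.56.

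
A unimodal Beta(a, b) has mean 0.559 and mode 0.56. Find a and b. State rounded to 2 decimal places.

a = 67.08, b = 52.92

Let s = a+b. Mean gives a = μs = 0.559s; mode gives (a−1)/(s−2) = 0.56.
Substituting: 0.559s − 1 = 0.56(s−2) = 0.56s − 1.12, so -0.001s = -0.12 and s = 120.0000.
Then a = 0.559×120.0000 = 67.08 and b = s−a = 52.92.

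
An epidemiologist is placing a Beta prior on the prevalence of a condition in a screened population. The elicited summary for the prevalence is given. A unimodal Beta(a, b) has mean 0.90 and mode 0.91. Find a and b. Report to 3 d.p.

With s = a+b: μ = a/s and mode = (a−1)/(s−2). Eliminating a = μs,
μs − 1 = m(s−2) ⇒ s(μ−m) = 1−2m ⇒ s = -0.82/-0.01 = 82.0000.
So a = μs = 73.800, b = (1−μ)s = 8.200.

a = 73.800, b = 8.200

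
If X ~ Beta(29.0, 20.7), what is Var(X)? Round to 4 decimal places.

0.0048

α+β = 49.7 and αβ = 600.30, so Var = αβ/[(α+β)²(α+β+1)] = 600.30/125233.563 = 0.0048.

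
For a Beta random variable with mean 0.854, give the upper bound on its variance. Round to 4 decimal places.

0.1247

Var = μ(1−μ)/(α+β+1), which approaches μ(1−μ) as α+β → 0.
So the supremum is μ(1−μ) = 0.854×0.146 = 0.1247.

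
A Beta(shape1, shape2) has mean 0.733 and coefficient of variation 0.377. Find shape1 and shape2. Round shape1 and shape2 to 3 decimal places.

σ = CV·μ = 0.377×0.733 = 0.27634, so σ² = 0.076364.
s+1 = μ(1−μ)/σ² = 0.195711/0.076364 = 2.5629, so s = shape1+shape2 = 1.5629.
shape1 = μs = 1.146, shape2 = (1−μ)s = 0.417.

shape1 = 1.146, shape2 = 0.417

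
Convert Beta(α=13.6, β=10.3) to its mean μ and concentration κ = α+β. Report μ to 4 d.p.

μ = 0.5690, κ = 23.9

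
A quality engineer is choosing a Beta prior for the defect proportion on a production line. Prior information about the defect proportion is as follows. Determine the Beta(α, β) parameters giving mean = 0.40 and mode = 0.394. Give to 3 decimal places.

α = 14.133, β = 21.200

With s = α+β: μ = α/s and mode = (α−1)/(s−2). Eliminating α = μs,
μs − 1 = m(s−2) ⇒ s(μ−m) = 1−2m ⇒ s = 0.212/0.006 = 35.3333.
So α = μs = 14.133, β = (1−μ)s = 21.200.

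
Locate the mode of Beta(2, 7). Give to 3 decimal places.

0.143

With α,β > 1, mode = (α−1)/(α+β−2) = 1/7 = 0.143.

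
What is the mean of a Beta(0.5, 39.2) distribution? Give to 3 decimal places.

E[X] = α/(α+β) = 0.5/39.7 = 0.013.

0.013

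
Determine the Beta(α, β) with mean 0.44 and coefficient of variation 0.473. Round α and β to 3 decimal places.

α = 2.063, β = 2.626

σ = CV·μ = 0.473×0.44 = 0.20812, so σ² = 0.043314.
s+1 = μ(1−μ)/σ² = 0.2464/0.043314 = 5.6887, so s = α+β = 4.6887.
α = μs = 2.063, β = (1−μ)s = 2.626.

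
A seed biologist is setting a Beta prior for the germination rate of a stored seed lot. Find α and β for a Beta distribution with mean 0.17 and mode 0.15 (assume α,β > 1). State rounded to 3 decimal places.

α = 5.950, β = 29.050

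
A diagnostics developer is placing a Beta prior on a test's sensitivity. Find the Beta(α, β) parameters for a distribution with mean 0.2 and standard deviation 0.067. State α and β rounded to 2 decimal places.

α = 6.93, β = 27.71

Variance = 0.067² = 0.004489. The moment-matching identity α+β = μ(1−μ)/Var − 1 gives
α+β = 0.16/0.004489 − 1 = 34.6427, so α = μ·34.6427 = 6.93 and β = (1−μ)·34.6427 = 27.71.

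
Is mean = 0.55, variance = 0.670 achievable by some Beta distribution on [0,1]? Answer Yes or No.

No

For any Beta, Var(X) < E[X]·(1−E[X]).
Here μ(1−μ) = 0.55×0.45 = 0.2475, and 0.670 ≥ 0.2475.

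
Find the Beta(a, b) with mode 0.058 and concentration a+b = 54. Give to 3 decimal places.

a = 4.016, b = 49.984

Mode = (a−1)/(κ−2) with κ = a+b, so a−1 = 0.058·52 = 3.016.
a = 4.016; b = κ − a = 49.984.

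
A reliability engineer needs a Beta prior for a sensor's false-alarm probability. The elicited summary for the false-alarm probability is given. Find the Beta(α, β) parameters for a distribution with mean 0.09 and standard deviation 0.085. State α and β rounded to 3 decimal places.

σ² = 0.085² = 0.007225.
With s = α+β, Var = μ(1−μ)/(s+1), so s+1 = (0.09×0.91)/0.007225 = 11.3356 and s = 10.3356.
α = μs = 0.930, β = (1−μ)s = 9.405.

α = 0.930, β = 9.405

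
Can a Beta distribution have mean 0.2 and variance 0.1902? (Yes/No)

For any Beta, Var(X) < E[X]·(1−E[X]).
Here μ(1−μ) = 0.2×0.8 = 0.16, and 0.1902 ≥ 0.16.

No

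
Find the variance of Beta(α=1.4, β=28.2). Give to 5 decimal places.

α+β = 29.6 and αβ = 39.48, so Var = αβ/[(α+β)²(α+β+1)] = 39.48/26810.496 = 0.00147.

0.00147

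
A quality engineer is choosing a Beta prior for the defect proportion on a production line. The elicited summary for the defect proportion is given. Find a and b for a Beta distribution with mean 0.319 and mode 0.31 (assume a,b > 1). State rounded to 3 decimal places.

With s = a+b: μ = a/s and mode = (a−1)/(s−2). Eliminating a = μs,
μs − 1 = m(s−2) ⇒ s(μ−m) = 1−2m ⇒ s = 0.38/0.009 = 42.2222.
So a = μs = 13.469, b = (1−μ)s = 28.753.

a = 13.469, b = 28.753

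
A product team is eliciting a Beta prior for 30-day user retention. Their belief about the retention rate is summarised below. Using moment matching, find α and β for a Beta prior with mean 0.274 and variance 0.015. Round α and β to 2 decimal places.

α = 3.36, β = 8.90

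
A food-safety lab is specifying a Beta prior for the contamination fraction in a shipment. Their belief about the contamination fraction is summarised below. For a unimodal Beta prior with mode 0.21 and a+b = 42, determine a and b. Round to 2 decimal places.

a = 9.40, b = 32.60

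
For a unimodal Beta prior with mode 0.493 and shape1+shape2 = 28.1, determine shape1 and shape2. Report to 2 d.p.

shape1 = 13.87, shape2 = 14.23

For shape1,shape2>1 the mode is (shape1−1)/(shape1+shape2−2), so shape1 = mode·(κ−2)+1 = 0.493×26.1+1 = 13.87.
And shape2 = (1−mode)·(κ−2)+1 = 0.507×26.1+1 = 14.23.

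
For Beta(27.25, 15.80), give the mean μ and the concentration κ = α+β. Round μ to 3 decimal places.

κ = α+β = 27.25+15.80 = 43.05; μ = α/κ = 27.25/43.05 = 0.633.

μ = 0.633, κ = 43.05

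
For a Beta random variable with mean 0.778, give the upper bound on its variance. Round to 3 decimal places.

0.173

Var = μ(1−μ)/(α+β+1), which approaches μ(1−μ) as α+β → 0.
So the supremum is μ(1−μ) = 0.778×0.222 = 0.173.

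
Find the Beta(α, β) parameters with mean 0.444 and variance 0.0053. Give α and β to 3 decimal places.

α = 20.237, β = 25.341

Let s = α+β. The Beta variance is μ(1−μ)/(s+1).
So s+1 = μ(1−μ)/σ² = (0.444×0.556)/0.0053 = 0.246864/0.0053 = 46.5781, giving s = 45.5781.
Then α = μs = 0.444×45.5781 = 20.237 and β = (1−μ)s = 0.556×45.5781 = 25.341.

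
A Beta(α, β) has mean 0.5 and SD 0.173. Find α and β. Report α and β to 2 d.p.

σ² = 0.173² = 0.029929.
With s = α+β, Var = μ(1−μ)/(s+1), so s+1 = (0.5×0.5)/0.029929 = 8.3531 and s = 7.3531.
α = μs = 3.68, β = (1−μ)s = 3.68.

α = 3.68, β = 3.68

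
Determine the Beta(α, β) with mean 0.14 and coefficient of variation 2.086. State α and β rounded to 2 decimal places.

α = 0.06, β = 0.35

σ = CV·μ = 2.086×0.14 = 0.29204, so σ² = 0.085287.
s+1 = μ(1−μ)/σ² = 0.1204/0.085287 = 1.4117, so s = α+β = 0.4117.
α = μs = 0.06, β = (1−μ)s = 0.35.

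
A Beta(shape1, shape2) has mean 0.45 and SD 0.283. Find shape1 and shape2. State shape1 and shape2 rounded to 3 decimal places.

shape1 = 0.941, shape2 = 1.150

Variance = 0.283² = 0.080089. The moment-matching identity shape1+shape2 = μ(1−μ)/Var − 1 gives
shape1+shape2 = 0.2475/0.080089 − 1 = 2.0903, so shape1 = μ·2.0903 = 0.941 and shape2 = (1−μ)·2.0903 = 1.150.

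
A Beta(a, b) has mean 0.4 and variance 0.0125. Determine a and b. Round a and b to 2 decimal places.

Write ν = a+b; then a = μν and Var = μ(1−μ)/(ν+1).
ν = μ(1−μ)/Var − 1 = 0.24/0.0125 − 1 = 18.2000.
a = 0.4·18.2000 = 7.28, b = 0.6·18.2000 = 10.92.

a = 7.28, b = 10.92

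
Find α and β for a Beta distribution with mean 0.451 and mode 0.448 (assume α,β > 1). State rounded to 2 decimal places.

α = 15.63, β = 19.03

With s = α+β: μ = α/s and mode = (α−1)/(s−2). Eliminating α = μs,
μs − 1 = m(s−2) ⇒ s(μ−m) = 1−2m ⇒ s = 0.104/0.003 = 34.6667.
So α = μs = 15.63, β = (1−μ)s = 19.03.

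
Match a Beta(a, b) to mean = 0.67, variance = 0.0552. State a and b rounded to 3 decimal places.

a = 2.014, b = 0.992

Let s = a+b. The Beta variance is μ(1−μ)/(s+1).
So s+1 = μ(1−μ)/σ² = (0.67×0.33)/0.0552 = 0.2211/0.0552 = 4.0054, giving s = 3.0054.
Then a = μs = 0.67×3.0054 = 2.014 and b = (1−μ)s = 0.33×3.0054 = 0.992.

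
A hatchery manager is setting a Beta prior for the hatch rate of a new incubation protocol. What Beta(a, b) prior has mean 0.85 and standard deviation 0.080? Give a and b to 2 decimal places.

a = 16.08, b = 2.84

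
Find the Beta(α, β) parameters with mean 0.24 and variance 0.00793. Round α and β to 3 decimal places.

By moment matching, α+β = μ(1−μ)/σ² − 1 = (0.24·0.76)/0.00793 − 1 = 23.0013 − 1 = 22.0013.
Since α/(α+β) = μ, α = 0.24·22.0013 = 5.280 and β = 0.76·22.0013 = 16.721.

α = 5.280, β = 16.721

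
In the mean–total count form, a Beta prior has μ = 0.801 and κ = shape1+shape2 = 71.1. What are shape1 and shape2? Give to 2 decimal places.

shape1 = 56.95, shape2 = 14.15

shape1 = μκ = 0.801×71.1 = 56.95 and shape2 = (1−μ)κ = 0.199×71.1 = 14.15.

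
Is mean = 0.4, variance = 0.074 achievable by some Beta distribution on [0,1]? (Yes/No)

Yes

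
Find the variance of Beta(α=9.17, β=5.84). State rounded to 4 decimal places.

0.0148

μ = 9.17/15.01 = 0.610926; Var = μ(1−μ)/(α+β+1) = 0.2376954/16.01 = 0.0148.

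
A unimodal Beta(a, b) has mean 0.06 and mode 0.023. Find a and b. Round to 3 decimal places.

Let s = a+b. Mean gives a = μs = 0.06s; mode gives (a−1)/(s−2) = 0.023.
Substituting: 0.06s − 1 = 0.023(s−2) = 0.023s − 0.046, so 0.037s = 0.954 and s = 25.7838.
Then a = 0.06×25.7838 = 1.547 and b = s−a = 24.237.

a = 1.547, b = 24.237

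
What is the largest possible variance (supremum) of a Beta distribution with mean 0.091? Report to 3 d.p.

0.083

For fixed mean μ the Beta variance is μ(1−μ)/(α+β+1), increasing as α+β decreases.
Its least upper bound (not attained) is μ(1−μ) = 0.091·0.909 = 0.083.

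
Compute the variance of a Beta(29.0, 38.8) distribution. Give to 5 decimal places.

0.00356

Var = αβ/[(α+β)²(α+β+1)] = (29.0×38.8)/(67.8²×68.8) = 1125.20/316262.592 = 0.00356.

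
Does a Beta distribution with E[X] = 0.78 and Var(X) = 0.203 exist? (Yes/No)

No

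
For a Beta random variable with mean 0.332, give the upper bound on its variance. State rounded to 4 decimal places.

0.2218

For fixed mean μ the Beta variance is μ(1−μ)/(α+β+1), increasing as α+β decreases.
Its least upper bound (not attained) is μ(1−μ) = 0.332·0.668 = 0.2218.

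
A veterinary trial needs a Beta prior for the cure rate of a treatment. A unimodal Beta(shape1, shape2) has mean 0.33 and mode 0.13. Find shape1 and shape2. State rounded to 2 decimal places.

Let s = shape1+shape2. Mean gives shape1 = μs = 0.33s; mode gives (shape1−1)/(s−2) = 0.13.
Substituting: 0.33s − 1 = 0.13(s−2) = 0.13s − 0.26, so 0.20s = 0.74 and s = 3.7000.
Then shape1 = 0.33×3.7000 = 1.22 and shape2 = s−shape1 = 2.48.

shape1 = 1.22, shape2 = 2.48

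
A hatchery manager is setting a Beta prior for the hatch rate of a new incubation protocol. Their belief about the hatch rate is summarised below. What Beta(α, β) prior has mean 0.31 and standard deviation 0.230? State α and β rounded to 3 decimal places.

α = 0.943, β = 2.100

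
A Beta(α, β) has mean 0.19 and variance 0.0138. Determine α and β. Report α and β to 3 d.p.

α = 1.929, β = 8.223

By moment matching, α+β = μ(1−μ)/σ² − 1 = (0.19·0.81)/0.0138 − 1 = 11.1522 − 1 = 10.1522.
Since α/(α+β) = μ, α = 0.19·10.1522 = 1.929 and β = 0.81·10.1522 = 8.223.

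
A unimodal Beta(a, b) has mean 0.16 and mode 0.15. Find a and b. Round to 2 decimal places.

a = 11.20, b = 58.80

With s = a+b: μ = a/s and mode = (a−1)/(s−2). Eliminating a = μs,
μs − 1 = m(s−2) ⇒ s(μ−m) = 1−2m ⇒ s = 0.70/0.01 = 70.0000.
So a = μs = 11.20, b = (1−μ)s = 58.80.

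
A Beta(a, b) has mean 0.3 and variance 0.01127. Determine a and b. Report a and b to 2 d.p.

a = 5.29, b = 12.34

Let s = a+b. The Beta variance is μ(1−μ)/(s+1).
So s+1 = μ(1−μ)/σ² = (0.3×0.7)/0.01127 = 0.21/0.01127 = 18.6335, giving s = 17.6335.
Then a = μs = 0.3×17.6335 = 5.29 and b = (1−μ)s = 0.7×17.6335 = 12.34.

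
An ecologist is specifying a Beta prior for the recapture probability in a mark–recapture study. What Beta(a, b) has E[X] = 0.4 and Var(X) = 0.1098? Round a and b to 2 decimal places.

By moment matching, a+b = μ(1−μ)/σ² − 1 = (0.4·0.6)/0.1098 − 1 = 2.1858 − 1 = 1.1858.
Since a/(a+b) = μ, a = 0.4·1.1858 = 0.47 and b = 0.6·1.1858 = 0.71.

a = 0.47, b = 0.71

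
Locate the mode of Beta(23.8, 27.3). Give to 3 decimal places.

With α,β > 1, mode = (α−1)/(α+β−2) = 22.8/49.1 = 0.464.

0.464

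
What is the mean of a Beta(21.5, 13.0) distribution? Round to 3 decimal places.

The Beta mean is α/(α+β) = 21.5/(21.5+13.0) = 0.623.

0.623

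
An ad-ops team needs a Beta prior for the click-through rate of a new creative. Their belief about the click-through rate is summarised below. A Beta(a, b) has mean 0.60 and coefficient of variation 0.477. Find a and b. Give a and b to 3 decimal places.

a = 1.158, b = 0.772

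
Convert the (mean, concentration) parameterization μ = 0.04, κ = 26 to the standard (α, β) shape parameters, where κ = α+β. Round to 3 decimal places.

Split κ in proportion μ : (1−μ): α = 0.04·26 = 1.040, β = 26 − 1.040 = 24.960.

α = 1.040, β = 24.960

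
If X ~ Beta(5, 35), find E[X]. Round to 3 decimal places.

0.125

E[X] = α/(α+β) = 5/40 = 0.125.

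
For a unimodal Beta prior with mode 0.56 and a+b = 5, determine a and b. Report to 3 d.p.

Since the density peak of Beta(a,b) is at (a−1)/(a+b−2),
a = 1 + 0.56(5−2) = 2.680 and b = 5 − 2.680 = 2.320.

a = 2.680, b = 2.320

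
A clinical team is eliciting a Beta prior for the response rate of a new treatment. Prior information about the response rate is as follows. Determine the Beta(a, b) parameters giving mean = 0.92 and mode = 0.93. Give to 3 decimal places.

Let s = a+b. Mean gives a = μs = 0.92s; mode gives (a−1)/(s−2) = 0.93.
Substituting: 0.92s − 1 = 0.93(s−2) = 0.93s − 1.86, so -0.01s = -0.86 and s = 86.0000.
Then a = 0.92×86.0000 = 79.120 and b = s−a = 6.880.

a = 79.120, b = 6.880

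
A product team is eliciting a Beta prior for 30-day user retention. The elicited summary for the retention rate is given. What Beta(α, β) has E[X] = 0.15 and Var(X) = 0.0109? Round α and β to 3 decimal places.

α = 1.605, β = 9.093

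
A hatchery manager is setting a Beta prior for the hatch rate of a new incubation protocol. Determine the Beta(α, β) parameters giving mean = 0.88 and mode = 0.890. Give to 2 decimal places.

α = 68.64, β = 9.36

With s = α+β: μ = α/s and mode = (α−1)/(s−2). Eliminating α = μs,
μs − 1 = m(s−2) ⇒ s(μ−m) = 1−2m ⇒ s = -0.780/-0.010 = 78.0000.
So α = μs = 68.64, β = (1−μ)s = 9.36.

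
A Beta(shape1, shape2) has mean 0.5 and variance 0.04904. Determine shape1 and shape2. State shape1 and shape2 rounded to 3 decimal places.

shape1 = 2.049, shape2 = 2.049

By moment matching, shape1+shape2 = μ(1−μ)/σ² − 1 = (0.5·0.5)/0.04904 − 1 = 5.0979 − 1 = 4.0979.
Since shape1/(shape1+shape2) = μ, shape1 = 0.5·4.0979 = 2.049 and shape2 = 0.5·4.0979 = 2.049.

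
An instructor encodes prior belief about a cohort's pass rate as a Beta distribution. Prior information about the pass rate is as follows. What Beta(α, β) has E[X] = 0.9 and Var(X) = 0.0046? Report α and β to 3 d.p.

α = 16.709, β = 1.857

Write ν = α+β; then α = μν and Var = μ(1−μ)/(ν+1).
ν = μ(1−μ)/Var − 1 = 0.09/0.0046 − 1 = 18.5652.
α = 0.9·18.5652 = 16.709, β = 0.1·18.5652 = 1.857.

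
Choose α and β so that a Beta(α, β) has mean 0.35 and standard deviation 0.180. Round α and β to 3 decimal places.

α = 2.108, β = 3.914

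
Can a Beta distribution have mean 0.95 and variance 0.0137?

Yes

A Beta with mean μ has variance μ(1−μ)/(α+β+1) < μ(1−μ).
Here μ(1−μ) = 0.95×0.05 = 0.0475, and 0.0137 < 0.0475.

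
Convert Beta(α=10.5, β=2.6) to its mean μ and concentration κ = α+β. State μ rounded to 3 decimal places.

μ = 0.802, κ = 13.1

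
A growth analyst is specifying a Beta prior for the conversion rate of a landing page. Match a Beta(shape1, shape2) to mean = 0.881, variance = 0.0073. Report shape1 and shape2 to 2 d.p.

By moment matching, shape1+shape2 = μ(1−μ)/σ² − 1 = (0.881·0.119)/0.0073 − 1 = 14.3615 − 1 = 13.3615.
Since shape1/(shape1+shape2) = μ, shape1 = 0.881·13.3615 = 11.77 and shape2 = 0.119·13.3615 = 1.59.

shape1 = 11.77, shape2 = 1.59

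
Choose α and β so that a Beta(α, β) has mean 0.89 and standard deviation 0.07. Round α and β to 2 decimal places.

σ² = 0.07² = 0.0049.
With s = α+β, Var = μ(1−μ)/(s+1), so s+1 = (0.89×0.11)/0.0049 = 19.9796 and s = 18.9796.
α = μs = 16.89, β = (1−μ)s = 2.09.

α = 16.89, β = 2.09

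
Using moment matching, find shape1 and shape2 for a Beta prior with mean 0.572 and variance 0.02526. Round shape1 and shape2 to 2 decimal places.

shape1 = 4.97, shape2 = 3.72

Let s = shape1+shape2. The Beta variance is μ(1−μ)/(s+1).
So s+1 = μ(1−μ)/σ² = (0.572×0.428)/0.02526 = 0.244816/0.02526 = 9.6918, giving s = 8.6918.
Then shape1 = μs = 0.572×8.6918 = 4.97 and shape2 = (1−μ)s = 0.428×8.6918 = 3.72.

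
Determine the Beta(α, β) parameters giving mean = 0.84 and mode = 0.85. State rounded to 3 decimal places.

Let s = α+β. Mean gives α = μs = 0.84s; mode gives (α−1)/(s−2) = 0.85.
Substituting: 0.84s − 1 = 0.85(s−2) = 0.85s − 1.70, so -0.01s = -0.70 and s = 70.0000.
Then α = 0.84×70.0000 = 58.800 and β = s−α = 11.200.

α = 58.800, β = 11.200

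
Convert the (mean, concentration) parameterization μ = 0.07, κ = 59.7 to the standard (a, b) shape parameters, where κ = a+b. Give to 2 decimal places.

a = μκ = 0.07×59.7 = 4.18 and b = (1−μ)κ = 0.93×59.7 = 55.52.

a = 4.18, b = 55.52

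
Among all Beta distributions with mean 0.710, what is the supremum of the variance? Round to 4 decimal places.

Var = μ(1−μ)/(α+β+1), which approaches μ(1−μ) as α+β → 0.
So the supremum is μ(1−μ) = 0.710×0.290 = 0.2059.

0.2059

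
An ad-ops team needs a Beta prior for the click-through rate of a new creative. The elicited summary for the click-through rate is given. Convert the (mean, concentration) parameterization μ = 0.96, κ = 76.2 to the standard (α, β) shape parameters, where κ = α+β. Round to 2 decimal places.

α = 73.15, β = 3.05

Split κ in proportion μ : (1−μ): α = 0.96·76.2 = 73.15, β = 76.2 − 73.15 = 3.05.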